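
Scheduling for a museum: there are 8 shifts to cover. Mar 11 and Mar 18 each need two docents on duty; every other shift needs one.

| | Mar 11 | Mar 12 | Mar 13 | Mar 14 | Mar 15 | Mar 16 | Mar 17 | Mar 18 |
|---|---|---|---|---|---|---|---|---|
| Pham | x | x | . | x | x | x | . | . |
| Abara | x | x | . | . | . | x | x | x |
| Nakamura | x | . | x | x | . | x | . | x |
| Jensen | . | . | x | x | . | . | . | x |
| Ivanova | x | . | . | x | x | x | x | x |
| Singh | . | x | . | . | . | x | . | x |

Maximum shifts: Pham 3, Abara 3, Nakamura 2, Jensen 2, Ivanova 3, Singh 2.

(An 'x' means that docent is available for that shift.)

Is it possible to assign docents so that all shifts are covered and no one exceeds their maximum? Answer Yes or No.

Yes

One valid schedule: Mar 11→Abara+Nakamura, Mar 12→Pham, Mar 13→Nakamura, Mar 14→Pham, Mar 15→Pham, Mar 16→Abara, Mar 17→Abara, Mar 18→Jensen+Ivanova.
Loads: Pham 3/3, Abara 3/3, Nakamura 2/2, Jensen 1/2, Ivanova 1/3, Singh 0/2 — all within limits.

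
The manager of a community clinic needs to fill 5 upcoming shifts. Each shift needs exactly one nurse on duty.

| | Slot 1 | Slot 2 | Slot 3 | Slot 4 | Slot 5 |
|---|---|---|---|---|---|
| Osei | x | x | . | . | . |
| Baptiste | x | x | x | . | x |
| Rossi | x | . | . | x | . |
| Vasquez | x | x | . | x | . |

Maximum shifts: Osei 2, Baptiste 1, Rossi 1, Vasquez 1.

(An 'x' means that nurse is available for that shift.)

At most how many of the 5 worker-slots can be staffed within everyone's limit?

4

Total capacity across all nurses is 2+1+1+1 = 5, and 5 slots are needed, so at most 5 can be filled.
Shifts {Slot 3, Slot 5} need 2 slots but only Baptiste are available for them, supplying at most 1 — so at least 1 slot must go unfilled.
An assignment achieving 4: Slot 1→Osei, Slot 2→Osei, Slot 3→Baptiste, Slot 4→Rossi.
Loads: Osei 2/2, Baptiste 1/1, Rossi 1/1, Vasquez 0/1.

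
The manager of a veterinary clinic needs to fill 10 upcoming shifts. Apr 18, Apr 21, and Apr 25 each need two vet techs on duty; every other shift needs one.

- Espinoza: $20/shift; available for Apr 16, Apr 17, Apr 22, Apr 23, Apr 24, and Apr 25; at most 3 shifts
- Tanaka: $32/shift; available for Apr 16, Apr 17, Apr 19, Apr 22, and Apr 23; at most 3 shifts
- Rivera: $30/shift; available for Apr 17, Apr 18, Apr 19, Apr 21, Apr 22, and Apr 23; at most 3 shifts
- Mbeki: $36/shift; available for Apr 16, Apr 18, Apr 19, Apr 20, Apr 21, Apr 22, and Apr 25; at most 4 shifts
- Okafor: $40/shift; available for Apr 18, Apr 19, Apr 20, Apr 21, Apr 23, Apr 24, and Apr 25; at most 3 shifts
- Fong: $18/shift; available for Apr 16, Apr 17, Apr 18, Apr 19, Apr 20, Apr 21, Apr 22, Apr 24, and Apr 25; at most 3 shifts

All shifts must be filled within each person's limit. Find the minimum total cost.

$336

Picking the cheapest available vet tech for each shift independently would cost $262, but that ignores the shift limits.
An optimal schedule: Apr 16→Espinoza, Apr 17→Rivera, Apr 18→Fong+Rivera, Apr 19→Tanaka, Apr 20→Fong, Apr 21→Fong+Rivera, Apr 22→Tanaka, Apr 23→Tanaka, Apr 24→Espinoza, Apr 25→Espinoza+Mbeki.
Total: 20 + 30 + 18 + 30 + 32 + 18 + 18 + 30 + 32 + 32 + 20 + 20 + 36 = $336.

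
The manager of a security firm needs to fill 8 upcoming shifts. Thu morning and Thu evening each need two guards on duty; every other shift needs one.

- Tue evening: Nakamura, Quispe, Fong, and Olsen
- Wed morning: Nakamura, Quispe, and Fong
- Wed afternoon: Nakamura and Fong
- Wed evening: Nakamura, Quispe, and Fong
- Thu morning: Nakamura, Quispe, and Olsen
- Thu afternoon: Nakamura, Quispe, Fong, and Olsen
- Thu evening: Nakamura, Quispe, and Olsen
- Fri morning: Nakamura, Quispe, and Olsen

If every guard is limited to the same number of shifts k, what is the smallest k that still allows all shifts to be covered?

With 4 guards and 10 worker-slots to fill, someone must work at least ⌈10/4⌉ = 3 shifts, so k ≥ 3.
k = 3 works: Tue evening→Fong, Wed morning→Nakamura, Wed afternoon→Nakamura, Wed evening→Nakamura, Thu morning→Quispe+Olsen, Thu afternoon→Fong, Thu evening→Quispe+Olsen, Fri morning→Quispe.
Loads: Nakamura 3, Quispe 3, Fong 2, Olsen 2 — all ≤ 3.

3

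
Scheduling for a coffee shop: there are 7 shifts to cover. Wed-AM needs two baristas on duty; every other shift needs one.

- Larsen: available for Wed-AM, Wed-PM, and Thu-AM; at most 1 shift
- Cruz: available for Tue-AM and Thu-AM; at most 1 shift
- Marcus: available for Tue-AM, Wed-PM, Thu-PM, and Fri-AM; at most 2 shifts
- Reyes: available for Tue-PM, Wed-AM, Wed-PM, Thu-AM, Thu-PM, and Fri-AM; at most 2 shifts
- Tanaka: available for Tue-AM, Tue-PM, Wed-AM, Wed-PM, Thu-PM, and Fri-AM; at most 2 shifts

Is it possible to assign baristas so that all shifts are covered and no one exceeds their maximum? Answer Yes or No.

Yes

One valid schedule: Tue-AM→Cruz, Tue-PM→Reyes, Wed-AM→Larsen+Tanaka, Wed-PM→Tanaka, Thu-AM→Reyes, Thu-PM→Marcus, Fri-AM→Marcus.
Loads: Larsen 1/1, Cruz 1/1, Marcus 2/2, Reyes 2/2, Tanaka 2/2 — all within limits.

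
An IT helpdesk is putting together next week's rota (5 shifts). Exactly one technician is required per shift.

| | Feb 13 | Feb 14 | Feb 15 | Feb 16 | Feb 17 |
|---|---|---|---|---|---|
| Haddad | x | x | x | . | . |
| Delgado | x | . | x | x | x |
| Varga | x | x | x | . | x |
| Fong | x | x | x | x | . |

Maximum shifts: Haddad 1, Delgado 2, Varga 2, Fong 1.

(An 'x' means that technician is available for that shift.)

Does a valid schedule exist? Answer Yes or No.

Yes

One valid schedule: Feb 13→Varga, Feb 14→Haddad, Feb 15→Varga, Feb 16→Delgado, Feb 17→Delgado.
Loads: Haddad 1/1, Delgado 2/2, Varga 2/2, Fong 0/1 — all within limits.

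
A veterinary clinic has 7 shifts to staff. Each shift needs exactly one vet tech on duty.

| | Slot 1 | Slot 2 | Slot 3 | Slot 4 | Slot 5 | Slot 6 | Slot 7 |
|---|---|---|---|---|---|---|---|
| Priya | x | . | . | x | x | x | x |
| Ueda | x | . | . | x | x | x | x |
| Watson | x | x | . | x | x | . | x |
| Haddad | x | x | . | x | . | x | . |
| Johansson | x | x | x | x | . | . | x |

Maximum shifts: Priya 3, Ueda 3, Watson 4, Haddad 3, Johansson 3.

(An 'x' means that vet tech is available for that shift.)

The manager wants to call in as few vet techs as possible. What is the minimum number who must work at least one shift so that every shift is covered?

3

7 slots to fill and no one can take more than 4, so at least ⌈7/4⌉ = 2 vet techs are needed.
No set of 2 vet techs can cover every shift (each such set leaves at least one shift with no one available or exceeds a cap).
Priya, Ueda, and Johansson alone can cover everything: Slot 1→Priya, Slot 2→Johansson, Slot 3→Johansson, Slot 4→Ueda, Slot 5→Priya, Slot 6→Priya, Slot 7→Ueda.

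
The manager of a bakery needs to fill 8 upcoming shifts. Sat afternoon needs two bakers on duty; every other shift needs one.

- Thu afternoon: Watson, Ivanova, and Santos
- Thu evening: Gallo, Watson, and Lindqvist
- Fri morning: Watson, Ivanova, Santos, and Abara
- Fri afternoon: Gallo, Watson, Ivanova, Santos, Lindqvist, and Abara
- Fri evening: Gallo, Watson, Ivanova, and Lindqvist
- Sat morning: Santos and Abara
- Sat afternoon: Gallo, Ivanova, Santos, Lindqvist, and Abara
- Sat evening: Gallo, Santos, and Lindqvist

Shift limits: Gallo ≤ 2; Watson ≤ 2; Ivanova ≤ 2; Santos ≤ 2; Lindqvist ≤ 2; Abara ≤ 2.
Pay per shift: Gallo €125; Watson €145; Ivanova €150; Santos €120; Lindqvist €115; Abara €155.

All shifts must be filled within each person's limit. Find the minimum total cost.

Picking the cheapest available baker for each shift independently would cost €1055, but that ignores the shift limits.
An optimal schedule: Thu afternoon→Santos, Thu evening→Lindqvist, Fri morning→Watson, Fri afternoon→Watson, Fri evening→Gallo, Sat morning→Santos, Sat afternoon→Gallo+Ivanova, Sat evening→Lindqvist.
Total: 120 + 115 + 145 + 145 + 125 + 120 + 125 + 150 + 115 = €1160.

€1160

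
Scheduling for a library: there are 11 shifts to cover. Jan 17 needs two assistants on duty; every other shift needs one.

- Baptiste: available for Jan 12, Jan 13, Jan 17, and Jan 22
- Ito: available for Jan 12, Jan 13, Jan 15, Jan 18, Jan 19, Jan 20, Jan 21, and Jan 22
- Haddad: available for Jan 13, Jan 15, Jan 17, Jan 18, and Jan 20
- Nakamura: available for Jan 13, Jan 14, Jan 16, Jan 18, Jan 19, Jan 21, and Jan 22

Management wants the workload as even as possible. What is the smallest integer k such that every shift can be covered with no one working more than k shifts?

3

With 4 assistants and 12 worker-slots to fill, someone must work at least ⌈12/4⌉ = 3 shifts, so k ≥ 3.
k = 3 works: Jan 12→Baptiste, Jan 13→Haddad, Jan 14→Nakamura, Jan 15→Ito, Jan 16→Nakamura, Jan 17→Baptiste+Haddad, Jan 18→Haddad, Jan 19→Ito, Jan 20→Ito, Jan 21→Nakamura, Jan 22→Baptiste.
Loads: Baptiste 3, Ito 3, Haddad 3, Nakamura 3 — all ≤ 3.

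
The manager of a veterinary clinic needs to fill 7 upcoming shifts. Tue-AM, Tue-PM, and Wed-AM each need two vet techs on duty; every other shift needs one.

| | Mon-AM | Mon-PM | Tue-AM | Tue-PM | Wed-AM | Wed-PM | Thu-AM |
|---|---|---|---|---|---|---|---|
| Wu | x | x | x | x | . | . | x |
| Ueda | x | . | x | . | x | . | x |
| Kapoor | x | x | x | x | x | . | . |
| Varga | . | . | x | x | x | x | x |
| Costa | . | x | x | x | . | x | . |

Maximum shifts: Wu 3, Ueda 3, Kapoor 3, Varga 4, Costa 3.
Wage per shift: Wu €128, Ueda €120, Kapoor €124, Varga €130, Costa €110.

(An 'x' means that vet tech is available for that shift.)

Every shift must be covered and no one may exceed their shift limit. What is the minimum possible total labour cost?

Picking the cheapest available vet tech for each shift independently would cost €1168, but that ignores the shift limits.
An optimal schedule: Mon-AM→Ueda, Mon-PM→Costa, Tue-AM→Kapoor+Wu, Tue-PM→Costa+Kapoor, Wed-AM→Ueda+Kapoor, Wed-PM→Costa, Thu-AM→Ueda.
Total: 120 + 110 + 124 + 128 + 110 + 124 + 120 + 124 + 110 + 120 = €1190.

€1190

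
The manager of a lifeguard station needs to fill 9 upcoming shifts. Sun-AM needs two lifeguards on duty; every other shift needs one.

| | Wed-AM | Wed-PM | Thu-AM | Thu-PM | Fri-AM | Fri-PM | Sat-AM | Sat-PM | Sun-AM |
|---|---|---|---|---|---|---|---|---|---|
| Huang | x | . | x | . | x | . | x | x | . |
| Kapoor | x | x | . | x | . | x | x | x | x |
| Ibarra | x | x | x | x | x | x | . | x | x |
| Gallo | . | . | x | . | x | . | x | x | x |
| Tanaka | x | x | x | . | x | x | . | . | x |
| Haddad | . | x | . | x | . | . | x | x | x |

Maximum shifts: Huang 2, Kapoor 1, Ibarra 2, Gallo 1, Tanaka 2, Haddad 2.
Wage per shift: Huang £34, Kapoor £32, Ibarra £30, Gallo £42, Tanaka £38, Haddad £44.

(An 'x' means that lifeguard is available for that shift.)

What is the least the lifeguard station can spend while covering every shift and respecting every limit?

Picking the cheapest available lifeguard for each shift independently would cost £304, but that ignores the shift limits.
An optimal schedule: Wed-AM→Huang, Wed-PM→Ibarra, Thu-AM→Huang, Thu-PM→Kapoor, Fri-AM→Tanaka, Fri-PM→Ibarra, Sat-AM→Gallo, Sat-PM→Haddad, Sun-AM→Tanaka+Haddad.
Total: 34 + 30 + 34 + 32 + 38 + 30 + 42 + 44 + 38 + 44 = £366.

£366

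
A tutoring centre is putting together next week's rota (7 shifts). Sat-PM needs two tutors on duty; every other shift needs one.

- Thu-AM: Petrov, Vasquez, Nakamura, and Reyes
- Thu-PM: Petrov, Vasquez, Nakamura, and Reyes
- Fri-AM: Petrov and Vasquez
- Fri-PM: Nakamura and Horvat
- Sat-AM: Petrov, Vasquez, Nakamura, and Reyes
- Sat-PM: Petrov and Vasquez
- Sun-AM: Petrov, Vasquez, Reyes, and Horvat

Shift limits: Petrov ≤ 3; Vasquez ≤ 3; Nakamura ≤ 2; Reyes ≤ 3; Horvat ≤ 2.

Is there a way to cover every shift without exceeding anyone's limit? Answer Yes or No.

Yes

Sat-PM can only be covered by Petrov and Vasquez, so that assignment is forced.
One valid schedule: Thu-AM→Petrov, Thu-PM→Vasquez, Fri-AM→Petrov, Fri-PM→Nakamura, Sat-AM→Vasquez, Sat-PM→Petrov+Vasquez, Sun-AM→Reyes.
Loads: Petrov 3/3, Vasquez 3/3, Nakamura 1/2, Reyes 1/3, Horvat 0/2 — all within limits.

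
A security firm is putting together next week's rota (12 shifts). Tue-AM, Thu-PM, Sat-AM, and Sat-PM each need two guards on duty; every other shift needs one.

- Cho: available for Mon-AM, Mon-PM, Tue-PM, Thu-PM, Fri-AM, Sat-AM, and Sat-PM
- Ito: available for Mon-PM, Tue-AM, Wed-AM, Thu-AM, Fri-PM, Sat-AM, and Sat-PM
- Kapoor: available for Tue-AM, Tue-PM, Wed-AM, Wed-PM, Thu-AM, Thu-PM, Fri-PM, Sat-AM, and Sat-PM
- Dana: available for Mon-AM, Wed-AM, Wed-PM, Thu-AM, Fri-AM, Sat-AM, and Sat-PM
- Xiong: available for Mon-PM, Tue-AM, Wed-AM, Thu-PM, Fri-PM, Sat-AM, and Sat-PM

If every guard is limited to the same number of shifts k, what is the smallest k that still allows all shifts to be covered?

With 5 guards and 16 worker-slots to fill, someone must work at least ⌈16/5⌉ = 4 shifts, so k ≥ 4.
k = 4 works: Mon-AM→Cho, Mon-PM→Cho, Tue-AM→Ito+Kapoor, Tue-PM→Cho, Wed-AM→Ito, Wed-PM→Kapoor, Thu-AM→Ito, Thu-PM→Kapoor+Xiong, Fri-AM→Cho, Fri-PM→Ito, Sat-AM→Kapoor+Dana, Sat-PM→Dana+Xiong.
Loads: Cho 4, Ito 4, Kapoor 4, Dana 2, Xiong 2 — all ≤ 4.

4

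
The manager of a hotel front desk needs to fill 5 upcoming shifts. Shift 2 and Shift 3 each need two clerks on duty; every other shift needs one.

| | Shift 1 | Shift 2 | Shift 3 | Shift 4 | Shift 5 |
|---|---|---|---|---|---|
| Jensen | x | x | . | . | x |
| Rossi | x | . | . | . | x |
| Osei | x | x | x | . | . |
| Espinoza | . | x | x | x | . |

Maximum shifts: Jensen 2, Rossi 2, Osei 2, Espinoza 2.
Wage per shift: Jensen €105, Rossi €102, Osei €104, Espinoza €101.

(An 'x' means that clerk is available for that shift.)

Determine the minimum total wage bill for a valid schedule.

€719

Shift 3 can only be covered by Osei and Espinoza, so that assignment is forced.
Shift 4 can only be covered by Espinoza, so that assignment is forced.
Picking the cheapest available clerk for each shift independently would cost €715, but that ignores the shift limits.
An optimal schedule: Shift 1→Rossi, Shift 2→Osei+Jensen, Shift 3→Espinoza+Osei, Shift 4→Espinoza, Shift 5→Rossi.
Total: 102 + 104 + 105 + 101 + 104 + 101 + 102 = €719.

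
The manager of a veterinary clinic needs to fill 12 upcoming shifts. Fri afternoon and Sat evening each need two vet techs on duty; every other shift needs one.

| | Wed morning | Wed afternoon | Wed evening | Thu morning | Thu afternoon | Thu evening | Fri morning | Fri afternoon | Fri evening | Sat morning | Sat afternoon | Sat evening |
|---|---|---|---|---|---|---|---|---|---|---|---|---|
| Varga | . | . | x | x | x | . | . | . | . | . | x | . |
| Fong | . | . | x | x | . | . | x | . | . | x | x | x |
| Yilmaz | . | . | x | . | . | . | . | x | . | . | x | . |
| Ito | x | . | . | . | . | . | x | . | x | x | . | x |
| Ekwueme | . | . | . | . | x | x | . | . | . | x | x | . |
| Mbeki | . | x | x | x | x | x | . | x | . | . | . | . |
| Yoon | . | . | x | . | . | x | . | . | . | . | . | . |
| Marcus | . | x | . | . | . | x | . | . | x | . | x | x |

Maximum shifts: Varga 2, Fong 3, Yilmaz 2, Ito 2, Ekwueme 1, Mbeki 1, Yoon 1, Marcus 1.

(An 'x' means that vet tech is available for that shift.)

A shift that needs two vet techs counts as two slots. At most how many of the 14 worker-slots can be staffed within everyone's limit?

13

Total capacity across all vet techs is 2+3+2+2+1+1+1+1 = 13, and 14 slots are needed, so at most 13 can be filled.
An assignment achieving 13: Wed morning→Ito, Wed afternoon→Mbeki, Wed evening→Yoon, Thu morning→Varga, Thu afternoon→Varga, Thu evening→Ekwueme, Fri morning→Fong, Fri afternoon→Yilmaz, Fri evening→Ito, Sat morning→Fong, Sat afternoon→Yilmaz, Sat evening→Fong+Marcus.
Loads: Varga 2/2, Fong 3/3, Yilmaz 2/2, Ito 2/2, Ekwueme 1/1, Mbeki 1/1, Yoon 1/1, Marcus 1/1.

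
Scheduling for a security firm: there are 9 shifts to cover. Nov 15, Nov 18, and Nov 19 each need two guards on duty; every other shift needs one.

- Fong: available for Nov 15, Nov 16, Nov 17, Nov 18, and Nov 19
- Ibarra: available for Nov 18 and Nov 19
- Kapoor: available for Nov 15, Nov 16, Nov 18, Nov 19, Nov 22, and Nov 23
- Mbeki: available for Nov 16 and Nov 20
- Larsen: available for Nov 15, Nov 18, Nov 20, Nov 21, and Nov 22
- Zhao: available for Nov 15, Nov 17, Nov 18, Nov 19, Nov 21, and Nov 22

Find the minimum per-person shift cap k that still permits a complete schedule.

2

With 6 guards and 12 worker-slots to fill, someone must work at least ⌈12/6⌉ = 2 shifts, so k ≥ 2.
k = 2 works: Nov 15→Fong+Larsen, Nov 16→Mbeki, Nov 17→Fong, Nov 18→Ibarra+Zhao, Nov 19→Ibarra+Zhao, Nov 20→Mbeki, Nov 21→Larsen, Nov 22→Kapoor, Nov 23→Kapoor.
Loads: Fong 2, Ibarra 2, Kapoor 2, Mbeki 2, Larsen 2, Zhao 2 — all ≤ 2.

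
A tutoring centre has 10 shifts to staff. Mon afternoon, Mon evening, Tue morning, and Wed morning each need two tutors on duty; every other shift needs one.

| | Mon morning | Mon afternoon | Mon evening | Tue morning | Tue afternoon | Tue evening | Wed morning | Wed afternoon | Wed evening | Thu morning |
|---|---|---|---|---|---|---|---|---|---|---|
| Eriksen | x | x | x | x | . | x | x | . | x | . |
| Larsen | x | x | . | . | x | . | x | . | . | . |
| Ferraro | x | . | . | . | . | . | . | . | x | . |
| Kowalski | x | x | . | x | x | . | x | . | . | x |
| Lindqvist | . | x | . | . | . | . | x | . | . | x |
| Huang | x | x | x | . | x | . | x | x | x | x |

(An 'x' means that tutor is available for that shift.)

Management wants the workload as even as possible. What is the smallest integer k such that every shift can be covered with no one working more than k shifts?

With 6 tutors and 14 worker-slots to fill, someone must work at least ⌈14/6⌉ = 3 shifts, so k ≥ 3.
k = 3 works: Mon morning→Larsen, Mon afternoon→Larsen+Kowalski, Mon evening→Eriksen+Huang, Tue morning→Eriksen+Kowalski, Tue afternoon→Larsen, Tue evening→Eriksen, Wed morning→Lindqvist+Huang, Wed afternoon→Huang, Wed evening→Ferraro, Thu morning→Kowalski.
Loads: Eriksen 3, Larsen 3, Ferraro 1, Kowalski 3, Lindqvist 1, Huang 3 — all ≤ 3.

3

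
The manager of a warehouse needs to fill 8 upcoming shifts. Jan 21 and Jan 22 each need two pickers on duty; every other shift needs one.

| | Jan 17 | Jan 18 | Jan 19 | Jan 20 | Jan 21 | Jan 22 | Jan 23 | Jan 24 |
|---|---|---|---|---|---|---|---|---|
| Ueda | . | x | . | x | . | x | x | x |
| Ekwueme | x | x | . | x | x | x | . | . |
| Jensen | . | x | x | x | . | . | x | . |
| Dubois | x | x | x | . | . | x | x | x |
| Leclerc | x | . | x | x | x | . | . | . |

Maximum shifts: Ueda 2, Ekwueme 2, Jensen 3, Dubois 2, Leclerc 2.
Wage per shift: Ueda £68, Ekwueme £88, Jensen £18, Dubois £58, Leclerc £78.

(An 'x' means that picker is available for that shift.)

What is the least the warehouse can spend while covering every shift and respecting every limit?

£550

Jan 21 can only be covered by Ekwueme and Leclerc, so that assignment is forced.
Picking the cheapest available picker for each shift independently would cost £480, but that ignores the shift limits.
An optimal schedule: Jan 17→Leclerc, Jan 18→Jensen, Jan 19→Jensen, Jan 20→Ueda, Jan 21→Leclerc+Ekwueme, Jan 22→Dubois+Ueda, Jan 23→Jensen, Jan 24→Dubois.
Total: 78 + 18 + 18 + 68 + 78 + 88 + 58 + 68 + 18 + 58 = £550.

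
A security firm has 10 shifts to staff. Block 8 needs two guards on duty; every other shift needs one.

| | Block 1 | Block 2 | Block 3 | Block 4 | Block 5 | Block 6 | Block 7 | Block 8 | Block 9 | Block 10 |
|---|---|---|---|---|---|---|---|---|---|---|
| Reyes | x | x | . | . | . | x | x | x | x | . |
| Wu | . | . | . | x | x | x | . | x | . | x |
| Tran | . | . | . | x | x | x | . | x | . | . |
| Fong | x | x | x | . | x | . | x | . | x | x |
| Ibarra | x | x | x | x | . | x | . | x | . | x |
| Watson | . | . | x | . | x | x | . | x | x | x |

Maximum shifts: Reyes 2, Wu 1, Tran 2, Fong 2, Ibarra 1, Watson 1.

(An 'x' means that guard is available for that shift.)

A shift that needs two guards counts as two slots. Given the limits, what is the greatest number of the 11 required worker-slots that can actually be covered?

9

Total capacity across all guards is 2+1+2+2+1+1 = 9, and 11 slots are needed, so at most 9 can be filled.
An assignment achieving 9: Block 1→Reyes, Block 2→Fong, Block 3→Fong, Block 4→Wu, Block 5→Tran, Block 6→Tran, Block 7→Reyes, Block 9→Watson, Block 10→Ibarra.
Loads: Reyes 2/2, Wu 1/1, Tran 2/2, Fong 2/2, Ibarra 1/1, Watson 1/1.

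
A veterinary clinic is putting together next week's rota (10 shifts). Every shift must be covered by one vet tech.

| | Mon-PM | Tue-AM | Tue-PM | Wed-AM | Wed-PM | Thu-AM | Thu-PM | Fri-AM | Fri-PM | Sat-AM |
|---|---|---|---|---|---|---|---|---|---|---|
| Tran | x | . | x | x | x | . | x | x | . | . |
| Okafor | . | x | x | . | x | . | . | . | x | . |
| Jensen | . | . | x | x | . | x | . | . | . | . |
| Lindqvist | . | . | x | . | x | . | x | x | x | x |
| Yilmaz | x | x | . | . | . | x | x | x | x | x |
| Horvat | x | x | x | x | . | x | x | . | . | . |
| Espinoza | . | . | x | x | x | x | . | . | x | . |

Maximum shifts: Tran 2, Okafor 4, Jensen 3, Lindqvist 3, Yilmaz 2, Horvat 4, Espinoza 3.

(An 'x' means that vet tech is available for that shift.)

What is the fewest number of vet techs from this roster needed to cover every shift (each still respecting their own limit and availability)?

3

10 slots to fill and no one can take more than 4, so at least ⌈10/4⌉ = 3 vet techs are needed.
Okafor, Lindqvist, and Horvat alone can cover everything: Mon-PM→Horvat, Tue-AM→Okafor, Tue-PM→Okafor, Wed-AM→Horvat, Wed-PM→Okafor, Thu-AM→Horvat, Thu-PM→Lindqvist, Fri-AM→Lindqvist, Fri-PM→Okafor, Sat-AM→Lindqvist.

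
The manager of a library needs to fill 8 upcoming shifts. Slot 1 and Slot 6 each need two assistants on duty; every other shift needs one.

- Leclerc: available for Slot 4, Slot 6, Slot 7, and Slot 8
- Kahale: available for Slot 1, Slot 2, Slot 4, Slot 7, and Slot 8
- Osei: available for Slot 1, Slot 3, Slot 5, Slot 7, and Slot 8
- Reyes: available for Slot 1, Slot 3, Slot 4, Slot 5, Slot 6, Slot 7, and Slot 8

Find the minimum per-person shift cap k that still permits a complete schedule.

3

With 4 assistants and 10 worker-slots to fill, someone must work at least ⌈10/4⌉ = 3 shifts, so k ≥ 3.
k = 3 works: Slot 1→Kahale+Osei, Slot 2→Kahale, Slot 3→Osei, Slot 4→Leclerc, Slot 5→Osei, Slot 6→Leclerc+Reyes, Slot 7→Leclerc, Slot 8→Kahale.
Loads: Leclerc 3, Kahale 3, Osei 3, Reyes 1 — all ≤ 3.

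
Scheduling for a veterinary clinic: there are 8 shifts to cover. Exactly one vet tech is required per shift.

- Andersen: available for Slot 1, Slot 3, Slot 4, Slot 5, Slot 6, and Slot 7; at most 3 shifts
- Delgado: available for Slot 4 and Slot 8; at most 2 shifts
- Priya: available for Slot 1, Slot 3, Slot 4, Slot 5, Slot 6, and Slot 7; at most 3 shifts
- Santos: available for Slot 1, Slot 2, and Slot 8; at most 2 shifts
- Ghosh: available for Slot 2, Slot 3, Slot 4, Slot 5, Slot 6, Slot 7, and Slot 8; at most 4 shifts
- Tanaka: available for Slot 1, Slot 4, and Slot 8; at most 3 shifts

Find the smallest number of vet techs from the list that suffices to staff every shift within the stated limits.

3

8 slots to fill and no one can take more than 4, so at least ⌈8/4⌉ = 2 vet techs are needed.
Any 2 vet techs together have capacity at most 4+3 = 7 < 8 slots, so 2 can never suffice.
Andersen, Delgado, and Ghosh alone can cover everything: Slot 1→Andersen, Slot 2→Ghosh, Slot 3→Andersen, Slot 4→Delgado, Slot 5→Andersen, Slot 6→Ghosh, Slot 7→Ghosh, Slot 8→Delgado.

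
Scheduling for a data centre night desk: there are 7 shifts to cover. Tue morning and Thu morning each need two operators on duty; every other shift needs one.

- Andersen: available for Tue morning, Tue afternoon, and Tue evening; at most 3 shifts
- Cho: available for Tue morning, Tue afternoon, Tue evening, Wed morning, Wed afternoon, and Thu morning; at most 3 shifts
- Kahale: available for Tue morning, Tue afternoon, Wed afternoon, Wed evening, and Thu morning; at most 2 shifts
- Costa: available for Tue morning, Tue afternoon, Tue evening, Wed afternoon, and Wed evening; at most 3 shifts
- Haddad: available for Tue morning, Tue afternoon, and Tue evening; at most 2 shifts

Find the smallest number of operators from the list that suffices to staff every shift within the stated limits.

9 slots to fill and no one can take more than 3, so at least ⌈9/3⌉ = 3 operators are needed.
No set of 3 operators can cover every shift (each such set leaves at least one shift with no one available or exceeds a cap).
Andersen, Cho, Kahale, and Costa alone can cover everything: Tue morning→Andersen+Costa, Tue afternoon→Andersen, Tue evening→Andersen, Wed morning→Cho, Wed afternoon→Cho, Wed evening→Kahale, Thu morning→Cho+Kahale.

4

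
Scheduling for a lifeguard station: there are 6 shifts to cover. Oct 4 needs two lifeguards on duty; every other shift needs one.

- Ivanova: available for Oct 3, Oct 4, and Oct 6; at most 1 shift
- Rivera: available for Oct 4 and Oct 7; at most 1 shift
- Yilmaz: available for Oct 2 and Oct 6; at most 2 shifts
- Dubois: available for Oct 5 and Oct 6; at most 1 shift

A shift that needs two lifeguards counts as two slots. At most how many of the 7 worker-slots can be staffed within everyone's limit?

Total capacity across all lifeguards is 1+1+2+1 = 5, and 7 slots are needed, so at most 5 can be filled.
An assignment achieving 5: Oct 2→Yilmaz, Oct 3→Ivanova, Oct 5→Dubois, Oct 6→Yilmaz, Oct 7→Rivera.
Loads: Ivanova 1/1, Rivera 1/1, Yilmaz 2/2, Dubois 1/1.

5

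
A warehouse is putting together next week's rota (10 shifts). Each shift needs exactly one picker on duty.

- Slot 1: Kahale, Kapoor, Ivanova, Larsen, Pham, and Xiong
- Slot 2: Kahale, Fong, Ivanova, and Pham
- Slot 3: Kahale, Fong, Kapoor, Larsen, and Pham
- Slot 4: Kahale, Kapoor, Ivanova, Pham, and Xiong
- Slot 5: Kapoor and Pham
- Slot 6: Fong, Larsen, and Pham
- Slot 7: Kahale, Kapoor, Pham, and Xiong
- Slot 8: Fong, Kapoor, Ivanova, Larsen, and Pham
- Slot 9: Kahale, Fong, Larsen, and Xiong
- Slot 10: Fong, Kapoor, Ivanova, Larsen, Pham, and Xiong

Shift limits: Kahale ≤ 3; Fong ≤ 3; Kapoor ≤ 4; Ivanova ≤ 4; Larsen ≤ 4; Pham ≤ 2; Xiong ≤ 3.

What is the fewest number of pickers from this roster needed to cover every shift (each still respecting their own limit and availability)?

10 slots to fill and no one can take more than 4, so at least ⌈10/4⌉ = 3 pickers are needed.
Kahale, Fong, and Kapoor alone can cover everything: Slot 1→Kahale, Slot 2→Kahale, Slot 3→Kapoor, Slot 4→Kahale, Slot 5→Kapoor, Slot 6→Fong, Slot 7→Kapoor, Slot 8→Fong, Slot 9→Fong, Slot 10→Kapoor.

3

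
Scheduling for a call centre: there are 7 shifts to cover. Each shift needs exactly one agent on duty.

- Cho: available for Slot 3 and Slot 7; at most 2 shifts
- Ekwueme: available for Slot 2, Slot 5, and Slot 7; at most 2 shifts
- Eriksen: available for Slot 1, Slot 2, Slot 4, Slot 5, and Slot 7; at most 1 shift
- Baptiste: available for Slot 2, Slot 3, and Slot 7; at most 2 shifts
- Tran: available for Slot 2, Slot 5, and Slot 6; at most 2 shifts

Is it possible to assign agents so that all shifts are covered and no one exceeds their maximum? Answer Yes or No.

No

Total capacity is 9 and 7 slots are needed, so capacity alone doesn't rule it out.
Shifts {Slot 1, Slot 4} need 2 worker-slots in total, but the agents available for any of those shifts (Eriksen) can supply at most 1 among them. So no valid schedule exists.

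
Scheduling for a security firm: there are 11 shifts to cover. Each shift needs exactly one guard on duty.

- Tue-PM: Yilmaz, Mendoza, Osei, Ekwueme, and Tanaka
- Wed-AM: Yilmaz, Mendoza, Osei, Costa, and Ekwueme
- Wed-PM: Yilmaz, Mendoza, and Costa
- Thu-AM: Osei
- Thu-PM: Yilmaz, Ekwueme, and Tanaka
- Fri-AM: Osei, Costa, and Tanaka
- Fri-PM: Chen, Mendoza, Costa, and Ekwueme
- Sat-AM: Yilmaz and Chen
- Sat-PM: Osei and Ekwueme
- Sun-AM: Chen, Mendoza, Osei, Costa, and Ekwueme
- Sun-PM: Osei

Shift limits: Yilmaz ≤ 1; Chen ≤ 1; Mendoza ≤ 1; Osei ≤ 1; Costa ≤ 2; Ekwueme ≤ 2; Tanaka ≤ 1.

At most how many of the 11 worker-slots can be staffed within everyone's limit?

9

Total capacity across all guards is 1+1+1+1+2+2+1 = 9, and 11 slots are needed, so at most 9 can be filled.
An assignment achieving 9: Tue-PM→Tanaka, Wed-AM→Costa, Wed-PM→Mendoza, Thu-AM→Osei, Thu-PM→Ekwueme, Fri-AM→Costa, Fri-PM→Chen, Sat-AM→Yilmaz, Sat-PM→Ekwueme.
Loads: Yilmaz 1/1, Chen 1/1, Mendoza 1/1, Osei 1/1, Costa 2/2, Ekwueme 2/2, Tanaka 1/1.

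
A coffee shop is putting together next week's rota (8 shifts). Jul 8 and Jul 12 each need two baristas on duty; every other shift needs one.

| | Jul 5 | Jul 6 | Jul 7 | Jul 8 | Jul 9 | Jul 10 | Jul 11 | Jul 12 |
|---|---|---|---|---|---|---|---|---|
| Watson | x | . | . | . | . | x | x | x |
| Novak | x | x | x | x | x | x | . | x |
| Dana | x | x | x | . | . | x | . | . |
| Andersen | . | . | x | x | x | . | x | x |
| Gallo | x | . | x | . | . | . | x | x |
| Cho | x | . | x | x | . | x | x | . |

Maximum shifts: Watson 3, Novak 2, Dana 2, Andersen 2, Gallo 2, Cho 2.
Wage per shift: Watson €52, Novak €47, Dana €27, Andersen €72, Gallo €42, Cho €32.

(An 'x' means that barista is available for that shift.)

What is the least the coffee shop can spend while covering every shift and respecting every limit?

Picking the cheapest available barista for each shift independently would cost €355, but that ignores the shift limits.
An optimal schedule: Jul 5→Watson, Jul 6→Dana, Jul 7→Gallo, Jul 8→Cho+Novak, Jul 9→Novak, Jul 10→Dana, Jul 11→Cho, Jul 12→Gallo+Watson.
Total: 52 + 27 + 42 + 32 + 47 + 47 + 27 + 32 + 42 + 52 = €400.

€400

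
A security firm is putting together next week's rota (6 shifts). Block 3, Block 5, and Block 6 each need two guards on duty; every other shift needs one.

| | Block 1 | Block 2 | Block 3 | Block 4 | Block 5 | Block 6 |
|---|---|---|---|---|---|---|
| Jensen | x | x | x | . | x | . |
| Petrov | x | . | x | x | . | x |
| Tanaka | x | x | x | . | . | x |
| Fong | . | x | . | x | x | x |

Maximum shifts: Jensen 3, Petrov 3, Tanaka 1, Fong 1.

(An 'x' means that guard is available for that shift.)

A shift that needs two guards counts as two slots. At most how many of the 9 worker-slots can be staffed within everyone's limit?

Total capacity across all guards is 3+3+1+1 = 8, and 9 slots are needed, so at most 8 can be filled.
An assignment achieving 8: Block 1→Jensen, Block 2→Jensen, Block 3→Petrov+Tanaka, Block 4→Petrov, Block 5→Jensen+Fong, Block 6→Petrov.
Loads: Jensen 3/3, Petrov 3/3, Tanaka 1/1, Fong 1/1.

8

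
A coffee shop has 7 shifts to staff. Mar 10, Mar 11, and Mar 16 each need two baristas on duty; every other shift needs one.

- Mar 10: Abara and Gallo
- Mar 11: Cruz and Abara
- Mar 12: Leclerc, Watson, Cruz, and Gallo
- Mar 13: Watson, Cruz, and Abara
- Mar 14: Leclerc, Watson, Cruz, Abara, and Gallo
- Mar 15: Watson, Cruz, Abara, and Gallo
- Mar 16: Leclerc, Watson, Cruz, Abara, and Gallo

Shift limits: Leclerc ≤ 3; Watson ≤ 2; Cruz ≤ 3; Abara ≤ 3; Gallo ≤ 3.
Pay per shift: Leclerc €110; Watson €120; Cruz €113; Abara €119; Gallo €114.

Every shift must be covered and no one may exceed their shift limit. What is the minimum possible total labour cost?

€1135

Mar 10 can only be covered by Abara and Gallo, so that assignment is forced.
Mar 11 can only be covered by Cruz and Abara, so that assignment is forced.
Picking the cheapest available barista for each shift independently would cost €1134, but that ignores the shift limits.
An optimal schedule: Mar 10→Gallo+Abara, Mar 11→Cruz+Abara, Mar 12→Leclerc, Mar 13→Cruz, Mar 14→Leclerc, Mar 15→Cruz, Mar 16→Leclerc+Gallo.
Total: 114 + 119 + 113 + 119 + 110 + 113 + 110 + 113 + 110 + 114 = €1135.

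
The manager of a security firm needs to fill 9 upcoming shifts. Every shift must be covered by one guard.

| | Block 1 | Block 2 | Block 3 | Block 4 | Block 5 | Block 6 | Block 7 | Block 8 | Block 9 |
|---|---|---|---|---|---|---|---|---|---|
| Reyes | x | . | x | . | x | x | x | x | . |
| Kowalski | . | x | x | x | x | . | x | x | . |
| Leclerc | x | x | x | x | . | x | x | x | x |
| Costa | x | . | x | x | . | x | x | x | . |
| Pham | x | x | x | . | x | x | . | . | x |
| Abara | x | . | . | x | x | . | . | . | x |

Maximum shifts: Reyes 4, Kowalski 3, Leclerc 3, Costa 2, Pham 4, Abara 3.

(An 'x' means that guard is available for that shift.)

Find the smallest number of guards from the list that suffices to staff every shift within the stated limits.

3

9 slots to fill and no one can take more than 4, so at least ⌈9/4⌉ = 3 guards are needed.
Reyes, Kowalski, and Leclerc alone can cover everything: Block 1→Reyes, Block 2→Kowalski, Block 3→Reyes, Block 4→Kowalski, Block 5→Reyes, Block 6→Reyes, Block 7→Kowalski, Block 8→Leclerc, Block 9→Leclerc.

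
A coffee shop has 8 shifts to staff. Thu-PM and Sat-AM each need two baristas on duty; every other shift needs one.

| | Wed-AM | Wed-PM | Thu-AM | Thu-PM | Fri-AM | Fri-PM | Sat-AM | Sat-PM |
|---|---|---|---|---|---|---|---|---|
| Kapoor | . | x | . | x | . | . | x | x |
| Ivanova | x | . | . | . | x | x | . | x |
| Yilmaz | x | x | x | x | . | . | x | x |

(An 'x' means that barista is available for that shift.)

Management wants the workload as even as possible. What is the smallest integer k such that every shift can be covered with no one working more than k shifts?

4

With 3 baristas and 10 worker-slots to fill, someone must work at least ⌈10/3⌉ = 4 shifts, so k ≥ 4.
k = 4 works: Wed-AM→Ivanova, Wed-PM→Kapoor, Thu-AM→Yilmaz, Thu-PM→Kapoor+Yilmaz, Fri-AM→Ivanova, Fri-PM→Ivanova, Sat-AM→Kapoor+Yilmaz, Sat-PM→Kapoor.
Loads: Kapoor 4, Ivanova 3, Yilmaz 3 — all ≤ 4.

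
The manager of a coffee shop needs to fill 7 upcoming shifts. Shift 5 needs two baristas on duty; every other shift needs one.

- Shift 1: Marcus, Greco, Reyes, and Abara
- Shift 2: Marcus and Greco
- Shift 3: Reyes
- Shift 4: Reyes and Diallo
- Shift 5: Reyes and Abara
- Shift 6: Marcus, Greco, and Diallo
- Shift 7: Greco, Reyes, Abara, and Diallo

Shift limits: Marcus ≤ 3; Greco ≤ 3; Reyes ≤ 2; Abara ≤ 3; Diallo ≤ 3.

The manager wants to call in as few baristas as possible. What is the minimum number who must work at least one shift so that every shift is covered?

8 slots to fill and no one can take more than 3, so at least ⌈8/3⌉ = 3 baristas are needed.
Shifts {Shift 2, Shift 3, Shift 4, Shift 5} need 5 slots, but among the baristas available for them (Marcus, Greco, Reyes, Abara, and Diallo) any 3 together supply at most 4. So 3 baristas are not enough.
Marcus, Reyes, Abara, and Diallo alone can cover everything: Shift 1→Marcus, Shift 2→Marcus, Shift 3→Reyes, Shift 4→Diallo, Shift 5→Reyes+Abara, Shift 6→Marcus, Shift 7→Abara.

4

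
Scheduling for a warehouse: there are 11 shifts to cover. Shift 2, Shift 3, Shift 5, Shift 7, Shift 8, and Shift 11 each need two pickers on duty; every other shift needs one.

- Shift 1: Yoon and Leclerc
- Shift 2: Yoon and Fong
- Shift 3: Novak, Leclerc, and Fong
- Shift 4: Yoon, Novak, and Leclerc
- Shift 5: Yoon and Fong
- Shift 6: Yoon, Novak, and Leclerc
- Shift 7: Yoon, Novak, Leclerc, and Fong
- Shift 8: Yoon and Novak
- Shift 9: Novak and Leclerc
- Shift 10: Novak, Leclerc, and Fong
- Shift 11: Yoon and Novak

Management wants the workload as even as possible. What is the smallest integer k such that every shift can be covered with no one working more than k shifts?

With 4 pickers and 17 worker-slots to fill, someone must work at least ⌈17/4⌉ = 5 shifts, so k ≥ 5.
k = 5 works: Shift 1→Yoon, Shift 2→Yoon+Fong, Shift 3→Novak+Leclerc, Shift 4→Novak, Shift 5→Yoon+Fong, Shift 6→Leclerc, Shift 7→Leclerc+Fong, Shift 8→Yoon+Novak, Shift 9→Novak, Shift 10→Leclerc, Shift 11→Yoon+Novak.
Loads: Yoon 5, Novak 5, Leclerc 4, Fong 3 — all ≤ 5.

5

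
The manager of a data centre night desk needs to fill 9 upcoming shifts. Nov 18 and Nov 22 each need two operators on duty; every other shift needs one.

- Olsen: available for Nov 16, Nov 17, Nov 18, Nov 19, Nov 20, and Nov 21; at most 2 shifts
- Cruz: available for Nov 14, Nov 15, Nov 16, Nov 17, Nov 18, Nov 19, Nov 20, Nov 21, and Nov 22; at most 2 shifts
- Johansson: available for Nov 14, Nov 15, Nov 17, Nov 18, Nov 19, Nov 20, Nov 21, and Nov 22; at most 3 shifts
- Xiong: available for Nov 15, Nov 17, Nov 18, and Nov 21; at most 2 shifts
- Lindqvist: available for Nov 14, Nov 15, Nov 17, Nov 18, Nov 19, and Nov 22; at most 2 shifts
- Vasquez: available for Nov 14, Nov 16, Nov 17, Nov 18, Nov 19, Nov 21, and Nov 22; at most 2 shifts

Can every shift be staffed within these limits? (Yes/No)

One valid schedule: Nov 14→Cruz, Nov 15→Cruz, Nov 16→Olsen, Nov 17→Johansson, Nov 18→Xiong+Lindqvist, Nov 19→Johansson, Nov 20→Olsen, Nov 21→Johansson, Nov 22→Lindqvist+Vasquez.
Loads: Olsen 2/2, Cruz 2/2, Johansson 3/3, Xiong 1/2, Lindqvist 2/2, Vasquez 1/2 — all within limits.

Yes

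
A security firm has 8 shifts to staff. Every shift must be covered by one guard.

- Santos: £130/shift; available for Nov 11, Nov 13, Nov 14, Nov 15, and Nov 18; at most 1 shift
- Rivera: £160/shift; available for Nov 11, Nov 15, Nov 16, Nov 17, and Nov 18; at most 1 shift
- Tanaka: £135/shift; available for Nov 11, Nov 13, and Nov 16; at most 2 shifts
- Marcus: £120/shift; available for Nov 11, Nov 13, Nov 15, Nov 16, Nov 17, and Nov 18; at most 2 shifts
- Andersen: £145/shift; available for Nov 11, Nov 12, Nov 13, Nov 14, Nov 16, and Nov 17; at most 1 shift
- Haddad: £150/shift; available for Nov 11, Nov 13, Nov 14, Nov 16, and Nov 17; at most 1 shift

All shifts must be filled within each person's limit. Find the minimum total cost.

£1095

Nov 12 can only be covered by Andersen, so that assignment is forced.
Picking the cheapest available guard for each shift independently would cost £995, but that ignores the shift limits.
An optimal schedule: Nov 11→Haddad, Nov 12→Andersen, Nov 13→Tanaka, Nov 14→Santos, Nov 15→Rivera, Nov 16→Tanaka, Nov 17→Marcus, Nov 18→Marcus.
Total: 150 + 145 + 135 + 130 + 160 + 135 + 120 + 120 = £1095.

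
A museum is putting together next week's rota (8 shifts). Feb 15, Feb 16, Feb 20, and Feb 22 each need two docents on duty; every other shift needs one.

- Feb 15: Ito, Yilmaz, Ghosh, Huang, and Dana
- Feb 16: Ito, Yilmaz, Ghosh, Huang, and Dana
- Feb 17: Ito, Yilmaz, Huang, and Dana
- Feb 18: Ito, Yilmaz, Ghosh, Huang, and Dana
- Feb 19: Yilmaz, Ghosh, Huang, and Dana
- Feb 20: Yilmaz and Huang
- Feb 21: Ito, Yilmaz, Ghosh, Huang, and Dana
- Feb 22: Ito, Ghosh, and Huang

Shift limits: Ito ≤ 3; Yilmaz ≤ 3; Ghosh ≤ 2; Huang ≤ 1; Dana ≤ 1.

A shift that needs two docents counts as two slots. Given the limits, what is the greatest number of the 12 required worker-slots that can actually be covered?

Total capacity across all docents is 3+3+2+1+1 = 10, and 12 slots are needed, so at most 10 can be filled.
An assignment achieving 10: Feb 15→Ito+Yilmaz, Feb 16→Ghosh+Dana, Feb 17→Ito, Feb 19→Yilmaz, Feb 20→Yilmaz+Huang, Feb 22→Ito+Ghosh.
Loads: Ito 3/3, Yilmaz 3/3, Ghosh 2/2, Huang 1/1, Dana 1/1.

10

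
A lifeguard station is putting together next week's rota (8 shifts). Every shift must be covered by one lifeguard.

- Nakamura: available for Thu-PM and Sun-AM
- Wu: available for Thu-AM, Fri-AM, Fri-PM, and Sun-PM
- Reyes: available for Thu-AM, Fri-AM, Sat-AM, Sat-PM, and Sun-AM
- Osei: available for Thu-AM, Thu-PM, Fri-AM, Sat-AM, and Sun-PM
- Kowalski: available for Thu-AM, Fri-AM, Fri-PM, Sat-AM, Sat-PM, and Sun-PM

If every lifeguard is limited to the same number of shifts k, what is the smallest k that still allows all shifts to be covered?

2

With 5 lifeguards and 8 worker-slots to fill, someone must work at least ⌈8/5⌉ = 2 shifts, so k ≥ 2.
k = 2 works: Thu-AM→Osei, Thu-PM→Nakamura, Fri-AM→Osei, Fri-PM→Wu, Sat-AM→Reyes, Sat-PM→Reyes, Sun-AM→Nakamura, Sun-PM→Wu.
Loads: Nakamura 2, Wu 2, Reyes 2, Osei 2, Kowalski 0 — all ≤ 2.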